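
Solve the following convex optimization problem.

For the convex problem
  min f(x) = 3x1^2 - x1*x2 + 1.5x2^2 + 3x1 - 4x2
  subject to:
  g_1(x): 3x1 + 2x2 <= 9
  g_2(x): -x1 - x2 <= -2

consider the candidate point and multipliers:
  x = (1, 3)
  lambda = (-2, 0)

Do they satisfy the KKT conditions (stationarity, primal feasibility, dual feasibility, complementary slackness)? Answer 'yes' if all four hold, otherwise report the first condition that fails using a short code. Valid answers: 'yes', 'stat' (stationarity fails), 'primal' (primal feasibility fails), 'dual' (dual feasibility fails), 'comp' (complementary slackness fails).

Gradient of f: grad f(x) = Q x + c = (6, 4)
Constraint values g_i(x) = a_i^T x - b_i:
  g_1((1, 3)) = 0
  g_2((1, 3)) = -2
Stationarity residual: grad f(x) + sum_i lambda_i a_i = (0, 0)
  -> stationarity OK
Primal feasibility (all g_i <= 0): OK
Dual feasibility (all lambda_i >= 0): FAILS
Complementary slackness (lambda_i * g_i(x) = 0 for all i): OK

Verdict: the first failing condition is dual_feasibility -> dual.

dual


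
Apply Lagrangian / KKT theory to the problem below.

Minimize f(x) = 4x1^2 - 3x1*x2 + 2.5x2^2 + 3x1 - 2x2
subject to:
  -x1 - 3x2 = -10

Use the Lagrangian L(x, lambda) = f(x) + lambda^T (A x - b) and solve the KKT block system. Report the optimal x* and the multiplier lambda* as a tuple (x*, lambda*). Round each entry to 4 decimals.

Form the Lagrangian:
  L(x, lambda) = (1/2) x^T Q x + c^T x + lambda^T (A x - b)
Stationarity (grad_x L = 0): Q x + c + A^T lambda = 0.
Primal feasibility: A x = b.

This gives the KKT block system:
  [ Q   A^T ] [ x     ]   [-c ]
  [ A    0  ] [ lambda ] = [ b ]

Solving the linear system:
  x*      = (1.1263, 2.9579)
  lambda* = (3.1368)
  f(x*)   = 14.4158

x* = (1.1263, 2.9579), lambda* = (3.1368)


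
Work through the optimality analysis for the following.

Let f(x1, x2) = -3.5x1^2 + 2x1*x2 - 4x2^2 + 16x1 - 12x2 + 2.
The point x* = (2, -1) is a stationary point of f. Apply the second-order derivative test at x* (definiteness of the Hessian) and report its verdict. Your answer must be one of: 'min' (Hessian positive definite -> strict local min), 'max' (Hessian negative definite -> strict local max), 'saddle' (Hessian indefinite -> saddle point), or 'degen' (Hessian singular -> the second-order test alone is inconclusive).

Compute the Hessian H = grad^2 f:
  H = [[-7, 2], [2, -8]]
Verify stationarity: grad f(x*) = H x* + g = (0, 0).
Eigenvalues of H: -9.5616, -5.4384.
Both eigenvalues < 0, so H is negative definite -> x* is a strict local max.

max


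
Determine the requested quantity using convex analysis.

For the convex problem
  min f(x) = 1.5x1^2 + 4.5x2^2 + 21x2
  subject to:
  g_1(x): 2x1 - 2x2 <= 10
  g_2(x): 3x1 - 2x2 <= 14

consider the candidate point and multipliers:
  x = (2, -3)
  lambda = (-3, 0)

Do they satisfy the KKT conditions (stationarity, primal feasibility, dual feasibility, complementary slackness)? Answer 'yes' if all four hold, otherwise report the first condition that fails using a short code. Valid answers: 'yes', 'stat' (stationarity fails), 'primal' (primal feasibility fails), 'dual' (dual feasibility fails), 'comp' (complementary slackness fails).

Gradient of f: grad f(x) = Q x + c = (6, -6)
Constraint values g_i(x) = a_i^T x - b_i:
  g_1((2, -3)) = 0
  g_2((2, -3)) = -2
Stationarity residual: grad f(x) + sum_i lambda_i a_i = (0, 0)
  -> stationarity OK
Primal feasibility (all g_i <= 0): OK
Dual feasibility (all lambda_i >= 0): FAILS
Complementary slackness (lambda_i * g_i(x) = 0 for all i): OK

Verdict: the first failing condition is dual_feasibility -> dual.

dual


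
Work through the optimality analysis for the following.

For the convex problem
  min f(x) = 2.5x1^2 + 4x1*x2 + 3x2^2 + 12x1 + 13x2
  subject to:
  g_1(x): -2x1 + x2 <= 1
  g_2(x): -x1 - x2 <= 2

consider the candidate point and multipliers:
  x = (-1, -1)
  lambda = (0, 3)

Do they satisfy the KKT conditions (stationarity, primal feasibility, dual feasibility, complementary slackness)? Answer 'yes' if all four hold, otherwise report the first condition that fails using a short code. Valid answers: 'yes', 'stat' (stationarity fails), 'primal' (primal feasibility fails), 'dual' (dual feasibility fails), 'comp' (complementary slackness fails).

Gradient of f: grad f(x) = Q x + c = (3, 3)
Constraint values g_i(x) = a_i^T x - b_i:
  g_1((-1, -1)) = 0
  g_2((-1, -1)) = 0
Stationarity residual: grad f(x) + sum_i lambda_i a_i = (0, 0)
  -> stationarity OK
Primal feasibility (all g_i <= 0): OK
Dual feasibility (all lambda_i >= 0): OK
Complementary slackness (lambda_i * g_i(x) = 0 for all i): OK

Verdict: yes, KKT holds.

yes


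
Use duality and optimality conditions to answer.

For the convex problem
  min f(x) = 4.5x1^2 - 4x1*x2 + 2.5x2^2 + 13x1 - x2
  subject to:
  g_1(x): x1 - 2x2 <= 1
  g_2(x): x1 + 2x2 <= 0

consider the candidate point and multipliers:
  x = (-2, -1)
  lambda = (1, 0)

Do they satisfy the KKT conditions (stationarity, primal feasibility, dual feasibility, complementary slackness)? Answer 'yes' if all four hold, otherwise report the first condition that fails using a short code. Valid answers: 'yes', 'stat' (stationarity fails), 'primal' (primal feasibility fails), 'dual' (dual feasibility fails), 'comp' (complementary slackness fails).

Gradient of f: grad f(x) = Q x + c = (-1, 2)
Constraint values g_i(x) = a_i^T x - b_i:
  g_1((-2, -1)) = -1
  g_2((-2, -1)) = -4
Stationarity residual: grad f(x) + sum_i lambda_i a_i = (0, 0)
  -> stationarity OK
Primal feasibility (all g_i <= 0): OK
Dual feasibility (all lambda_i >= 0): OK
Complementary slackness (lambda_i * g_i(x) = 0 for all i): FAILS

Verdict: the first failing condition is complementary_slackness -> comp.

comp


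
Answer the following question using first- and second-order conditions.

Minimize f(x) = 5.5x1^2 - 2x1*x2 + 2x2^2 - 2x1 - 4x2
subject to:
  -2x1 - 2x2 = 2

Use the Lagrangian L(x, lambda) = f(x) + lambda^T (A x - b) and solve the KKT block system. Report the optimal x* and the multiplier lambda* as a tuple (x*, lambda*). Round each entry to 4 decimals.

Form the Lagrangian:
  L(x, lambda) = (1/2) x^T Q x + c^T x + lambda^T (A x - b)
Stationarity (grad_x L = 0): Q x + c + A^T lambda = 0.
Primal feasibility: A x = b.

This gives the KKT block system:
  [ Q   A^T ] [ x     ]   [-c ]
  [ A    0  ] [ lambda ] = [ b ]

Solving the linear system:
  x*      = (-0.4211, -0.5789)
  lambda* = (-2.7368)
  f(x*)   = 4.3158

x* = (-0.4211, -0.5789), lambda* = (-2.7368)


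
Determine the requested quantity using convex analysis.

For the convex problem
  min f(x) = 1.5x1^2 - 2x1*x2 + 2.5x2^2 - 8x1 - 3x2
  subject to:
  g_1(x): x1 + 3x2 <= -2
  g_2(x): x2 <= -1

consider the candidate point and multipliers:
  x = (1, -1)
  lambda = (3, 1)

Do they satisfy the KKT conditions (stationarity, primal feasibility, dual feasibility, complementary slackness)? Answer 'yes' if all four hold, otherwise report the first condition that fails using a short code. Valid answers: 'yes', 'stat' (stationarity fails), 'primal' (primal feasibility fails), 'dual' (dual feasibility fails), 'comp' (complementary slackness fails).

Gradient of f: grad f(x) = Q x + c = (-3, -10)
Constraint values g_i(x) = a_i^T x - b_i:
  g_1((1, -1)) = 0
  g_2((1, -1)) = 0
Stationarity residual: grad f(x) + sum_i lambda_i a_i = (0, 0)
  -> stationarity OK
Primal feasibility (all g_i <= 0): OK
Dual feasibility (all lambda_i >= 0): OK
Complementary slackness (lambda_i * g_i(x) = 0 for all i): OK

Verdict: yes, KKT holds.

yes


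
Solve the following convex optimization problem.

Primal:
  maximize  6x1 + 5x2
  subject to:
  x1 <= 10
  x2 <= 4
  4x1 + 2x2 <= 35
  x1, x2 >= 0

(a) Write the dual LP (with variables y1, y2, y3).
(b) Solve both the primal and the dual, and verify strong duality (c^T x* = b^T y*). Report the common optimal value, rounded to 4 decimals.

The standard primal-dual pair for 'max c^T x s.t. A x <= b, x >= 0' is:
  Dual:  min b^T y  s.t.  A^T y >= c,  y >= 0.

So the dual LP is:
  minimize  10y1 + 4y2 + 35y3
  subject to:
    y1 + 4y3 >= 6
    y2 + 2y3 >= 5
    y1, y2, y3 >= 0

Solving the primal: x* = (6.75, 4).
  primal value c^T x* = 60.5.
Solving the dual: y* = (0, 2, 1.5).
  dual value b^T y* = 60.5.
Strong duality: c^T x* = b^T y*. Confirmed.

60.5


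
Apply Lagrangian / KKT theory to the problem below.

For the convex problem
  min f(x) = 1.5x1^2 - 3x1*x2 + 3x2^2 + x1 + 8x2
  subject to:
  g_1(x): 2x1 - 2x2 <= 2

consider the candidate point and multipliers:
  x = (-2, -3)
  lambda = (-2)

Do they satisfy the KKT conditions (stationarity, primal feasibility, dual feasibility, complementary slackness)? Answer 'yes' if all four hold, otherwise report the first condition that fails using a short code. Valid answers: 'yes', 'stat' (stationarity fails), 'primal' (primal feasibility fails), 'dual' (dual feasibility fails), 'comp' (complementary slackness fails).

Gradient of f: grad f(x) = Q x + c = (4, -4)
Constraint values g_i(x) = a_i^T x - b_i:
  g_1((-2, -3)) = 0
Stationarity residual: grad f(x) + sum_i lambda_i a_i = (0, 0)
  -> stationarity OK
Primal feasibility (all g_i <= 0): OK
Dual feasibility (all lambda_i >= 0): FAILS
Complementary slackness (lambda_i * g_i(x) = 0 for all i): OK

Verdict: the first failing condition is dual_feasibility -> dual.

dual


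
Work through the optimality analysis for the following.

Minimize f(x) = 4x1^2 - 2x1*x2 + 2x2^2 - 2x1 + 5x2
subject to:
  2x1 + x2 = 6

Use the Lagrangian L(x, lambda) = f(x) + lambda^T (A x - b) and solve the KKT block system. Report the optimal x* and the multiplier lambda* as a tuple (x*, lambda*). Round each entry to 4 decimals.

Form the Lagrangian:
  L(x, lambda) = (1/2) x^T Q x + c^T x + lambda^T (A x - b)
Stationarity (grad_x L = 0): Q x + c + A^T lambda = 0.
Primal feasibility: A x = b.

This gives the KKT block system:
  [ Q   A^T ] [ x     ]   [-c ]
  [ A    0  ] [ lambda ] = [ b ]

Solving the linear system:
  x*      = (2.25, 1.5)
  lambda* = (-6.5)
  f(x*)   = 21

x* = (2.25, 1.5), lambda* = (-6.5)


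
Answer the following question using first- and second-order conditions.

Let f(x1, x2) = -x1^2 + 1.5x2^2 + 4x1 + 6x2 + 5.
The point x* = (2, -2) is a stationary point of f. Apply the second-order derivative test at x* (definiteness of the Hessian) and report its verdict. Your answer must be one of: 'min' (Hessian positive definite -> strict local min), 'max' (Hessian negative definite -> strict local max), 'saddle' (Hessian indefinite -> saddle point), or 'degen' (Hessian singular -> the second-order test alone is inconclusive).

Compute the Hessian H = grad^2 f:
  H = [[-2, 0], [0, 3]]
Verify stationarity: grad f(x*) = H x* + g = (0, 0).
Eigenvalues of H: -2, 3.
Eigenvalues have mixed signs, so H is indefinite -> x* is a saddle point.

saddle


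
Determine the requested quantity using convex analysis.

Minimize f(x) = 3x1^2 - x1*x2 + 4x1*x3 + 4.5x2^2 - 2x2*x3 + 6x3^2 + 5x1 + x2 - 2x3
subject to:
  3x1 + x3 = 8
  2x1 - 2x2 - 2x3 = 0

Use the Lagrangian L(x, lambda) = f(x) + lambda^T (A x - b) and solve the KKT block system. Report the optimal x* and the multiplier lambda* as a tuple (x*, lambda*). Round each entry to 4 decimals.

Form the Lagrangian:
  L(x, lambda) = (1/2) x^T Q x + c^T x + lambda^T (A x - b)
Stationarity (grad_x L = 0): Q x + c + A^T lambda = 0.
Primal feasibility: A x = b.

This gives the KKT block system:
  [ Q   A^T ] [ x     ]   [-c ]
  [ A    0  ] [ lambda ] = [ b ]

Solving the linear system:
  x*      = (2.3102, 1.2409, 1.0693)
  lambda* = (-9.8723, 3.8595)
  f(x*)   = 44.8157

x* = (2.3102, 1.2409, 1.0693), lambda* = (-9.8723, 3.8595)


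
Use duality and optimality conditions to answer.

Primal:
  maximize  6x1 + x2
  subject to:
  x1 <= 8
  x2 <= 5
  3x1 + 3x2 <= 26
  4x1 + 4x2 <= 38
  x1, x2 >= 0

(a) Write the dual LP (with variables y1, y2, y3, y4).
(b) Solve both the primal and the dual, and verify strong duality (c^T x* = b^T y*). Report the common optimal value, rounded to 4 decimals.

The standard primal-dual pair for 'max c^T x s.t. A x <= b, x >= 0' is:
  Dual:  min b^T y  s.t.  A^T y >= c,  y >= 0.

So the dual LP is:
  minimize  8y1 + 5y2 + 26y3 + 38y4
  subject to:
    y1 + 3y3 + 4y4 >= 6
    y2 + 3y3 + 4y4 >= 1
    y1, y2, y3, y4 >= 0

Solving the primal: x* = (8, 0.6667).
  primal value c^T x* = 48.6667.
Solving the dual: y* = (5, 0, 0.3333, 0).
  dual value b^T y* = 48.6667.
Strong duality: c^T x* = b^T y*. Confirmed.

48.6667


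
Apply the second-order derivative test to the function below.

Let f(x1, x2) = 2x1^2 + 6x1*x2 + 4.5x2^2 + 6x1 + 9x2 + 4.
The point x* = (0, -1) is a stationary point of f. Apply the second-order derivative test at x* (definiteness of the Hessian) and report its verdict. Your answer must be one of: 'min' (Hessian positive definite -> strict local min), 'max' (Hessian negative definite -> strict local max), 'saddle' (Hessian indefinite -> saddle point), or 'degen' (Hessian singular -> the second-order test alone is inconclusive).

Compute the Hessian H = grad^2 f:
  H = [[4, 6], [6, 9]]
Verify stationarity: grad f(x*) = H x* + g = (0, 0).
Eigenvalues of H: 0, 13.
H has a zero eigenvalue (singular; positive semidefinite but not definite), so H is neither positive definite, negative definite, nor indefinite. The second-order test alone is inconclusive -> degen.
(Indeed, f is constant along the null direction of H through x*, so x* is not a strict local extremum.)

degen


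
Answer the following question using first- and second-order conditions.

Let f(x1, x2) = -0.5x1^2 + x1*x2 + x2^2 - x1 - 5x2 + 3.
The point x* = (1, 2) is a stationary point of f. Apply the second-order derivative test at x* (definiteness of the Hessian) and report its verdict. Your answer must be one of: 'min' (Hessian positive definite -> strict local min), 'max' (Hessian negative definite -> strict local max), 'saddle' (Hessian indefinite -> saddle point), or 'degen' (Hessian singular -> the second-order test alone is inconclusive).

Compute the Hessian H = grad^2 f:
  H = [[-1, 1], [1, 2]]
Verify stationarity: grad f(x*) = H x* + g = (0, 0).
Eigenvalues of H: -1.3028, 2.3028.
Eigenvalues have mixed signs, so H is indefinite -> x* is a saddle point.

saddle


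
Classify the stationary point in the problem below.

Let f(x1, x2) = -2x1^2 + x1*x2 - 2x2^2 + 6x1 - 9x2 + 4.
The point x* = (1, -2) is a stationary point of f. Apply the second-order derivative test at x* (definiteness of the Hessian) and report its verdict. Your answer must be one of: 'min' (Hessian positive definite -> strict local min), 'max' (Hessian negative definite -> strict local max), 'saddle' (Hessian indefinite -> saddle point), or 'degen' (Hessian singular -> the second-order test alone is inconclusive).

Compute the Hessian H = grad^2 f:
  H = [[-4, 1], [1, -4]]
Verify stationarity: grad f(x*) = H x* + g = (0, 0).
Eigenvalues of H: -5, -3.
Both eigenvalues < 0, so H is negative definite -> x* is a strict local max.

max


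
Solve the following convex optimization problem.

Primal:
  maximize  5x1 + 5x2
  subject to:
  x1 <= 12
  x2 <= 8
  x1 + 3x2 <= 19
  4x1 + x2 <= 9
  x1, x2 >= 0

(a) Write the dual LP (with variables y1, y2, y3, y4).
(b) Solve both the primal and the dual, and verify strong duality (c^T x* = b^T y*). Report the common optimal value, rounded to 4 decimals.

The standard primal-dual pair for 'max c^T x s.t. A x <= b, x >= 0' is:
  Dual:  min b^T y  s.t.  A^T y >= c,  y >= 0.

So the dual LP is:
  minimize  12y1 + 8y2 + 19y3 + 9y4
  subject to:
    y1 + y3 + 4y4 >= 5
    y2 + 3y3 + y4 >= 5
    y1, y2, y3, y4 >= 0

Solving the primal: x* = (0.7273, 6.0909).
  primal value c^T x* = 34.0909.
Solving the dual: y* = (0, 0, 1.3636, 0.9091).
  dual value b^T y* = 34.0909.
Strong duality: c^T x* = b^T y*. Confirmed.

34.0909


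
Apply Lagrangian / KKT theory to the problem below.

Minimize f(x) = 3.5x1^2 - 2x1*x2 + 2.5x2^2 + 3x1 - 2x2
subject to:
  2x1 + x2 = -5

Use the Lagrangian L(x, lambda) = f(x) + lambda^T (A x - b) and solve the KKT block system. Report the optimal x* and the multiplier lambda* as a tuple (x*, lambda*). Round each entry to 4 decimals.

Form the Lagrangian:
  L(x, lambda) = (1/2) x^T Q x + c^T x + lambda^T (A x - b)
Stationarity (grad_x L = 0): Q x + c + A^T lambda = 0.
Primal feasibility: A x = b.

This gives the KKT block system:
  [ Q   A^T ] [ x     ]   [-c ]
  [ A    0  ] [ lambda ] = [ b ]

Solving the linear system:
  x*      = (-1.9143, -1.1714)
  lambda* = (4.0286)
  f(x*)   = 8.3714

x* = (-1.9143, -1.1714), lambda* = (4.0286)


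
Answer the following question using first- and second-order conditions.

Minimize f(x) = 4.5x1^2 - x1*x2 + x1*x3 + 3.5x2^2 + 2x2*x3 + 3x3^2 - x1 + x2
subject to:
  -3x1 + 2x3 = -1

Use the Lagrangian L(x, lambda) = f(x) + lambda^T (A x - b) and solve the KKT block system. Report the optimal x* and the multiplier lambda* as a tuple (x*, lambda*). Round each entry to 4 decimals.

Form the Lagrangian:
  L(x, lambda) = (1/2) x^T Q x + c^T x + lambda^T (A x - b)
Stationarity (grad_x L = 0): Q x + c + A^T lambda = 0.
Primal feasibility: A x = b.

This gives the KKT block system:
  [ Q   A^T ] [ x     ]   [-c ]
  [ A    0  ] [ lambda ] = [ b ]

Solving the linear system:
  x*      = (0.2407, -0.0688, -0.139)
  lambda* = (0.3653)
  f(x*)   = 0.0279

x* = (0.2407, -0.0688, -0.139), lambda* = (0.3653)


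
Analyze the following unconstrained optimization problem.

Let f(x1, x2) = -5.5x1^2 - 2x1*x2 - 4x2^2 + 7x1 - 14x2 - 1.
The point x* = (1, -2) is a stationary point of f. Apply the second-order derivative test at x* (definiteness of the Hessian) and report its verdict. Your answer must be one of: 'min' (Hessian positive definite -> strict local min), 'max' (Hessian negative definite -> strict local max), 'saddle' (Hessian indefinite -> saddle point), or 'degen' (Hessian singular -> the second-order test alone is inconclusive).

Compute the Hessian H = grad^2 f:
  H = [[-11, -2], [-2, -8]]
Verify stationarity: grad f(x*) = H x* + g = (0, 0).
Eigenvalues of H: -12, -7.
Both eigenvalues < 0, so H is negative definite -> x* is a strict local max.

max


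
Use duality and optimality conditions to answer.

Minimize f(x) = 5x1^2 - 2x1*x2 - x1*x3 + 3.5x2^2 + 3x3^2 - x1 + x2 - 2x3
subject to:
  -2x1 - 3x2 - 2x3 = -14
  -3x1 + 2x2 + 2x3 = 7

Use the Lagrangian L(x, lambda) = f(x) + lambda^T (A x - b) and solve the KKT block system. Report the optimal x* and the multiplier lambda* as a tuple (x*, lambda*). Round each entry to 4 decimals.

Form the Lagrangian:
  L(x, lambda) = (1/2) x^T Q x + c^T x + lambda^T (A x - b)
Stationarity (grad_x L = 0): Q x + c + A^T lambda = 0.
Primal feasibility: A x = b.

This gives the KKT block system:
  [ Q   A^T ] [ x     ]   [-c ]
  [ A    0  ] [ lambda ] = [ b ]

Solving the linear system:
  x*      = (0.9226, 2.3872, 2.4966)
  lambda* = (3.8081, -2.2205)
  f(x*)   = 32.6641

x* = (0.9226, 2.3872, 2.4966), lambda* = (3.8081, -2.2205)


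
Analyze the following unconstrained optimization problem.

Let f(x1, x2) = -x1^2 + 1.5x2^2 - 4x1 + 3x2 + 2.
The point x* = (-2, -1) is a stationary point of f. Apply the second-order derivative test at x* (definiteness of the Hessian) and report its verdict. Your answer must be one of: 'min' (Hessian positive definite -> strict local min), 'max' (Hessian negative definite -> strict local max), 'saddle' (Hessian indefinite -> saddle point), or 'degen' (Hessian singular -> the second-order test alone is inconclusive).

Compute the Hessian H = grad^2 f:
  H = [[-2, 0], [0, 3]]
Verify stationarity: grad f(x*) = H x* + g = (0, 0).
Eigenvalues of H: -2, 3.
Eigenvalues have mixed signs, so H is indefinite -> x* is a saddle point.

saddle


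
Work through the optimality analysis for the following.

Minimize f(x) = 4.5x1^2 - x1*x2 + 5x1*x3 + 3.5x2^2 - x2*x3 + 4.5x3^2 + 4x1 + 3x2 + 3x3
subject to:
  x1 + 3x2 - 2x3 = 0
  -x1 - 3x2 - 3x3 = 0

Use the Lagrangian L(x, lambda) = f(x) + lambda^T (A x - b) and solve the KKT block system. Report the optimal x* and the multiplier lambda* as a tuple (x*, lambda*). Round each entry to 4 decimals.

Form the Lagrangian:
  L(x, lambda) = (1/2) x^T Q x + c^T x + lambda^T (A x - b)
Stationarity (grad_x L = 0): Q x + c + A^T lambda = 0.
Primal feasibility: A x = b.

This gives the KKT block system:
  [ Q   A^T ] [ x     ]   [-c ]
  [ A    0  ] [ lambda ] = [ b ]

Solving the linear system:
  x*      = (-0.2872, 0.0957, 0)
  lambda* = (-0.4979, 0.8213)
  f(x*)   = -0.4309

x* = (-0.2872, 0.0957, 0), lambda* = (-0.4979, 0.8213)


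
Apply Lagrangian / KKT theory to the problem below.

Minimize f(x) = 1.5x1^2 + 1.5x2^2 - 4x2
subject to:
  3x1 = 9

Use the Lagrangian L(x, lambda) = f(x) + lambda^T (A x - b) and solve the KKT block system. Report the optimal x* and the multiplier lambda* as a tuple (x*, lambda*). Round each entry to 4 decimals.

Form the Lagrangian:
  L(x, lambda) = (1/2) x^T Q x + c^T x + lambda^T (A x - b)
Stationarity (grad_x L = 0): Q x + c + A^T lambda = 0.
Primal feasibility: A x = b.

This gives the KKT block system:
  [ Q   A^T ] [ x     ]   [-c ]
  [ A    0  ] [ lambda ] = [ b ]

Solving the linear system:
  x*      = (3, 1.3333)
  lambda* = (-3)
  f(x*)   = 10.8333

x* = (3, 1.3333), lambda* = (-3)


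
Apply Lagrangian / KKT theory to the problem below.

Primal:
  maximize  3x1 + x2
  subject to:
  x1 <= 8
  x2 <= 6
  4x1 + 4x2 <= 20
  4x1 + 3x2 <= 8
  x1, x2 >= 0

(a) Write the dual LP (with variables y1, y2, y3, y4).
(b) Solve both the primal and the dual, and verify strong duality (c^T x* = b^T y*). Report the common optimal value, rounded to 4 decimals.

The standard primal-dual pair for 'max c^T x s.t. A x <= b, x >= 0' is:
  Dual:  min b^T y  s.t.  A^T y >= c,  y >= 0.

So the dual LP is:
  minimize  8y1 + 6y2 + 20y3 + 8y4
  subject to:
    y1 + 4y3 + 4y4 >= 3
    y2 + 4y3 + 3y4 >= 1
    y1, y2, y3, y4 >= 0

Solving the primal: x* = (2, 0).
  primal value c^T x* = 6.
Solving the dual: y* = (0, 0, 0, 0.75).
  dual value b^T y* = 6.
Strong duality: c^T x* = b^T y*. Confirmed.

6


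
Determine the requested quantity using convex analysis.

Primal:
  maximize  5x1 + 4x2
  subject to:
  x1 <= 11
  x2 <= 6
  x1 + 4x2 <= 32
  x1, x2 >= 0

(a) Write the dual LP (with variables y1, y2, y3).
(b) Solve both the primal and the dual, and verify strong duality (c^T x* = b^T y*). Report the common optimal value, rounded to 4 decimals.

The standard primal-dual pair for 'max c^T x s.t. A x <= b, x >= 0' is:
  Dual:  min b^T y  s.t.  A^T y >= c,  y >= 0.

So the dual LP is:
  minimize  11y1 + 6y2 + 32y3
  subject to:
    y1 + y3 >= 5
    y2 + 4y3 >= 4
    y1, y2, y3 >= 0

Solving the primal: x* = (11, 5.25).
  primal value c^T x* = 76.
Solving the dual: y* = (4, 0, 1).
  dual value b^T y* = 76.
Strong duality: c^T x* = b^T y*. Confirmed.

76


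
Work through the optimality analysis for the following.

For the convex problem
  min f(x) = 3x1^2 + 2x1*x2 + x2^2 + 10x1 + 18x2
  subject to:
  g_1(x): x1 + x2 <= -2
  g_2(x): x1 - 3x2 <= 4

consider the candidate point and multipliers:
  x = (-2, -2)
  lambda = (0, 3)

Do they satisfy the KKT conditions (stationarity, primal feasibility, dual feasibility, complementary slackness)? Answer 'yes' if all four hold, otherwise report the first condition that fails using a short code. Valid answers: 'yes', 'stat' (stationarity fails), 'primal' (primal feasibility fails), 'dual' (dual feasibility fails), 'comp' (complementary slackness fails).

Gradient of f: grad f(x) = Q x + c = (-6, 10)
Constraint values g_i(x) = a_i^T x - b_i:
  g_1((-2, -2)) = -2
  g_2((-2, -2)) = 0
Stationarity residual: grad f(x) + sum_i lambda_i a_i = (-3, 1)
  -> stationarity FAILS
Primal feasibility (all g_i <= 0): OK
Dual feasibility (all lambda_i >= 0): OK
Complementary slackness (lambda_i * g_i(x) = 0 for all i): OK

Verdict: the first failing condition is stationarity -> stat.

stat


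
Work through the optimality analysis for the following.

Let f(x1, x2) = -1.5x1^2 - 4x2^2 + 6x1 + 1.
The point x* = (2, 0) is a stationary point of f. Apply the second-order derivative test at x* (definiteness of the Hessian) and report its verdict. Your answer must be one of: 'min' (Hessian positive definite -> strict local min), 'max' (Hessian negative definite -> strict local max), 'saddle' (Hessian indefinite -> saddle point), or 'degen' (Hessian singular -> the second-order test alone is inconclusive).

Compute the Hessian H = grad^2 f:
  H = [[-3, 0], [0, -8]]
Verify stationarity: grad f(x*) = H x* + g = (0, 0).
Eigenvalues of H: -8, -3.
Both eigenvalues < 0, so H is negative definite -> x* is a strict local max.

max


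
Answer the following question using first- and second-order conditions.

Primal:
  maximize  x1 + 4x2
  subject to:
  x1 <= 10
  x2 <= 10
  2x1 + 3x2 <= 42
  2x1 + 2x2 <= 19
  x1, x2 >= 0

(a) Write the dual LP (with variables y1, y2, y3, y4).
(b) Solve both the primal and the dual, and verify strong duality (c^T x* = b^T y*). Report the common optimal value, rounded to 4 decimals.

The standard primal-dual pair for 'max c^T x s.t. A x <= b, x >= 0' is:
  Dual:  min b^T y  s.t.  A^T y >= c,  y >= 0.

So the dual LP is:
  minimize  10y1 + 10y2 + 42y3 + 19y4
  subject to:
    y1 + 2y3 + 2y4 >= 1
    y2 + 3y3 + 2y4 >= 4
    y1, y2, y3, y4 >= 0

Solving the primal: x* = (0, 9.5).
  primal value c^T x* = 38.
Solving the dual: y* = (0, 0, 0, 2).
  dual value b^T y* = 38.
Strong duality: c^T x* = b^T y*. Confirmed.

38


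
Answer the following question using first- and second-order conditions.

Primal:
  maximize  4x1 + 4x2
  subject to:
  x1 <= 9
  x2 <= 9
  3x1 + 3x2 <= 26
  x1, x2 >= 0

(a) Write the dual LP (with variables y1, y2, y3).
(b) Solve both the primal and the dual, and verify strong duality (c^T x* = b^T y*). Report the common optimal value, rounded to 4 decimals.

The standard primal-dual pair for 'max c^T x s.t. A x <= b, x >= 0' is:
  Dual:  min b^T y  s.t.  A^T y >= c,  y >= 0.

So the dual LP is:
  minimize  9y1 + 9y2 + 26y3
  subject to:
    y1 + 3y3 >= 4
    y2 + 3y3 >= 4
    y1, y2, y3 >= 0

Solving the primal: x* = (8.6667, 0).
  primal value c^T x* = 34.6667.
Solving the dual: y* = (0, 0, 1.3333).
  dual value b^T y* = 34.6667.
Strong duality: c^T x* = b^T y*. Confirmed.

34.6667


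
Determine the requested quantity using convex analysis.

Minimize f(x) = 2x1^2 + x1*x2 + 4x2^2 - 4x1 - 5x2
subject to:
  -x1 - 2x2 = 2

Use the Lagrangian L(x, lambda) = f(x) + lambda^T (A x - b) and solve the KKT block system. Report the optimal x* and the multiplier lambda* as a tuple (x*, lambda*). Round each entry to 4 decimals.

Form the Lagrangian:
  L(x, lambda) = (1/2) x^T Q x + c^T x + lambda^T (A x - b)
Stationarity (grad_x L = 0): Q x + c + A^T lambda = 0.
Primal feasibility: A x = b.

This gives the KKT block system:
  [ Q   A^T ] [ x     ]   [-c ]
  [ A    0  ] [ lambda ] = [ b ]

Solving the linear system:
  x*      = (-0.3, -0.85)
  lambda* = (-6.05)
  f(x*)   = 8.775

x* = (-0.3, -0.85), lambda* = (-6.05)


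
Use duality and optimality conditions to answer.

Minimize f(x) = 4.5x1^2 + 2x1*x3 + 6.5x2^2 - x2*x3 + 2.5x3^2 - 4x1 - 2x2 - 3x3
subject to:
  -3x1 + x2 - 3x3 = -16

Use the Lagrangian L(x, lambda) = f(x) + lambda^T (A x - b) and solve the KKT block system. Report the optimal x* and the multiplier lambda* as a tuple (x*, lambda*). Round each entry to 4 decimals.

Form the Lagrangian:
  L(x, lambda) = (1/2) x^T Q x + c^T x + lambda^T (A x - b)
Stationarity (grad_x L = 0): Q x + c + A^T lambda = 0.
Primal feasibility: A x = b.

This gives the KKT block system:
  [ Q   A^T ] [ x     ]   [-c ]
  [ A    0  ] [ lambda ] = [ b ]

Solving the linear system:
  x*      = (1.7, -0.0431, 3.619)
  lambda* = (6.1793)
  f(x*)   = 40.6491

x* = (1.7, -0.0431, 3.619), lambda* = (6.1793)


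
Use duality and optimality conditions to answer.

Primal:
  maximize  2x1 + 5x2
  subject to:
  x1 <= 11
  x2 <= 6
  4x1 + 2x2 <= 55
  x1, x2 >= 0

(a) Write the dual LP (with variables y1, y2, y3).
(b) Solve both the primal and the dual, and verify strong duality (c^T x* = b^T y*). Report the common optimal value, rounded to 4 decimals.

The standard primal-dual pair for 'max c^T x s.t. A x <= b, x >= 0' is:
  Dual:  min b^T y  s.t.  A^T y >= c,  y >= 0.

So the dual LP is:
  minimize  11y1 + 6y2 + 55y3
  subject to:
    y1 + 4y3 >= 2
    y2 + 2y3 >= 5
    y1, y2, y3 >= 0

Solving the primal: x* = (10.75, 6).
  primal value c^T x* = 51.5.
Solving the dual: y* = (0, 4, 0.5).
  dual value b^T y* = 51.5.
Strong duality: c^T x* = b^T y*. Confirmed.

51.5


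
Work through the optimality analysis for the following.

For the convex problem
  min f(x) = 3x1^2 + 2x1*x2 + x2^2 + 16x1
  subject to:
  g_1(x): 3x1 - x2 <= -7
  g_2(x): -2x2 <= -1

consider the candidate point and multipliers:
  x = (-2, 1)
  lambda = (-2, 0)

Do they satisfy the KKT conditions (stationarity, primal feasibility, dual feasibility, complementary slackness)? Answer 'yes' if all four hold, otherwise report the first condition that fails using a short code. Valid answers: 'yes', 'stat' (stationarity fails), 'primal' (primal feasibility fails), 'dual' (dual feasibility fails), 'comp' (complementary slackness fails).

Gradient of f: grad f(x) = Q x + c = (6, -2)
Constraint values g_i(x) = a_i^T x - b_i:
  g_1((-2, 1)) = 0
  g_2((-2, 1)) = -1
Stationarity residual: grad f(x) + sum_i lambda_i a_i = (0, 0)
  -> stationarity OK
Primal feasibility (all g_i <= 0): OK
Dual feasibility (all lambda_i >= 0): FAILS
Complementary slackness (lambda_i * g_i(x) = 0 for all i): OK

Verdict: the first failing condition is dual_feasibility -> dual.

dual


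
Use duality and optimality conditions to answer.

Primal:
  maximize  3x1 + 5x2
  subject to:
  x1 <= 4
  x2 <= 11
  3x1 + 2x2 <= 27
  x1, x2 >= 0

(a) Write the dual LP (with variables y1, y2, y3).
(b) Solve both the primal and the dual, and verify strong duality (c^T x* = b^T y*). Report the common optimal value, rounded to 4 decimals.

The standard primal-dual pair for 'max c^T x s.t. A x <= b, x >= 0' is:
  Dual:  min b^T y  s.t.  A^T y >= c,  y >= 0.

So the dual LP is:
  minimize  4y1 + 11y2 + 27y3
  subject to:
    y1 + 3y3 >= 3
    y2 + 2y3 >= 5
    y1, y2, y3 >= 0

Solving the primal: x* = (1.6667, 11).
  primal value c^T x* = 60.
Solving the dual: y* = (0, 3, 1).
  dual value b^T y* = 60.
Strong duality: c^T x* = b^T y*. Confirmed.

60


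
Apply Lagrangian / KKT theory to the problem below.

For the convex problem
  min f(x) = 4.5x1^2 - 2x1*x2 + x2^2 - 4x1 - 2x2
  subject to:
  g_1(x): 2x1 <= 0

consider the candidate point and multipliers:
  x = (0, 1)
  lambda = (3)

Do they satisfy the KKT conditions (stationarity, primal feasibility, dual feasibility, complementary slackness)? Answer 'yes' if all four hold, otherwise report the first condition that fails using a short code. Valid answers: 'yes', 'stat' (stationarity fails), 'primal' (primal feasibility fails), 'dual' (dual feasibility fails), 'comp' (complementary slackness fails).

Gradient of f: grad f(x) = Q x + c = (-6, 0)
Constraint values g_i(x) = a_i^T x - b_i:
  g_1((0, 1)) = 0
Stationarity residual: grad f(x) + sum_i lambda_i a_i = (0, 0)
  -> stationarity OK
Primal feasibility (all g_i <= 0): OK
Dual feasibility (all lambda_i >= 0): OK
Complementary slackness (lambda_i * g_i(x) = 0 for all i): OK

Verdict: yes, KKT holds.

yes


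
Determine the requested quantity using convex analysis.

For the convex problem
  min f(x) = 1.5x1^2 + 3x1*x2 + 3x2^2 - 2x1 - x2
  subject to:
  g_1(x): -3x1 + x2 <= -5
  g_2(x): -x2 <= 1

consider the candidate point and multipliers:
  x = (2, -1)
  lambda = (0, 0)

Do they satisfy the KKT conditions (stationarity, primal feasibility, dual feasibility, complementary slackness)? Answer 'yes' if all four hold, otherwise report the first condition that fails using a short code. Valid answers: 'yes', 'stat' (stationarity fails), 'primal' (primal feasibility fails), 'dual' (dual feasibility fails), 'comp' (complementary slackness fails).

Gradient of f: grad f(x) = Q x + c = (1, -1)
Constraint values g_i(x) = a_i^T x - b_i:
  g_1((2, -1)) = -2
  g_2((2, -1)) = 0
Stationarity residual: grad f(x) + sum_i lambda_i a_i = (1, -1)
  -> stationarity FAILS
Primal feasibility (all g_i <= 0): OK
Dual feasibility (all lambda_i >= 0): OK
Complementary slackness (lambda_i * g_i(x) = 0 for all i): OK

Verdict: the first failing condition is stationarity -> stat.

stat


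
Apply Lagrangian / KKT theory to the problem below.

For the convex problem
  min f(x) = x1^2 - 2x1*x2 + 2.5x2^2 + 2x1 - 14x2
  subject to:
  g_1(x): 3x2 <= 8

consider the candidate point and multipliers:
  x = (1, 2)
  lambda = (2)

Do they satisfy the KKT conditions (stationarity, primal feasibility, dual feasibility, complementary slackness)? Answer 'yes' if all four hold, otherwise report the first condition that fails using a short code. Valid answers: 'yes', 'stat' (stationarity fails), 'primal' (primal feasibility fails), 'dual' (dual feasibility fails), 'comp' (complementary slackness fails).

Gradient of f: grad f(x) = Q x + c = (0, -6)
Constraint values g_i(x) = a_i^T x - b_i:
  g_1((1, 2)) = -2
Stationarity residual: grad f(x) + sum_i lambda_i a_i = (0, 0)
  -> stationarity OK
Primal feasibility (all g_i <= 0): OK
Dual feasibility (all lambda_i >= 0): OK
Complementary slackness (lambda_i * g_i(x) = 0 for all i): FAILS

Verdict: the first failing condition is complementary_slackness -> comp.

comp


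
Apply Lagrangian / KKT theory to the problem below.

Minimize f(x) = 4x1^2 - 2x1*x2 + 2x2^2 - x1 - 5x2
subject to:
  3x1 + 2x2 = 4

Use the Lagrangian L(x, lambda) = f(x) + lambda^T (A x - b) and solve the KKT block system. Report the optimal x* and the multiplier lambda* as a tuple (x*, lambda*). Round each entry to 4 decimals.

Form the Lagrangian:
  L(x, lambda) = (1/2) x^T Q x + c^T x + lambda^T (A x - b)
Stationarity (grad_x L = 0): Q x + c + A^T lambda = 0.
Primal feasibility: A x = b.

This gives the KKT block system:
  [ Q   A^T ] [ x     ]   [-c ]
  [ A    0  ] [ lambda ] = [ b ]

Solving the linear system:
  x*      = (0.413, 1.3804)
  lambda* = (0.1522)
  f(x*)   = -3.962

x* = (0.413, 1.3804), lambda* = (0.1522)


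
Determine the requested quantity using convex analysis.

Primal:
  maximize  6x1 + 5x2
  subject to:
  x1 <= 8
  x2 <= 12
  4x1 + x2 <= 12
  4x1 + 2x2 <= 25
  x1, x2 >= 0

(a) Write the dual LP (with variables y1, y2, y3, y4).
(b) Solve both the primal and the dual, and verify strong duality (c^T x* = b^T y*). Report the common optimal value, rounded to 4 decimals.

The standard primal-dual pair for 'max c^T x s.t. A x <= b, x >= 0' is:
  Dual:  min b^T y  s.t.  A^T y >= c,  y >= 0.

So the dual LP is:
  minimize  8y1 + 12y2 + 12y3 + 25y4
  subject to:
    y1 + 4y3 + 4y4 >= 6
    y2 + y3 + 2y4 >= 5
    y1, y2, y3, y4 >= 0

Solving the primal: x* = (0, 12).
  primal value c^T x* = 60.
Solving the dual: y* = (0, 3.5, 1.5, 0).
  dual value b^T y* = 60.
Strong duality: c^T x* = b^T y*. Confirmed.

60


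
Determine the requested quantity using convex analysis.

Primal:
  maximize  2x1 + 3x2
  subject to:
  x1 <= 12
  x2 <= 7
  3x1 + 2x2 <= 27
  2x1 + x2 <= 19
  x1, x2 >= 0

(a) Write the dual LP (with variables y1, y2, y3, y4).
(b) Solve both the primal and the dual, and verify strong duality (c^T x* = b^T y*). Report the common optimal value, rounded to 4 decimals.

The standard primal-dual pair for 'max c^T x s.t. A x <= b, x >= 0' is:
  Dual:  min b^T y  s.t.  A^T y >= c,  y >= 0.

So the dual LP is:
  minimize  12y1 + 7y2 + 27y3 + 19y4
  subject to:
    y1 + 3y3 + 2y4 >= 2
    y2 + 2y3 + y4 >= 3
    y1, y2, y3, y4 >= 0

Solving the primal: x* = (4.3333, 7).
  primal value c^T x* = 29.6667.
Solving the dual: y* = (0, 1.6667, 0.6667, 0).
  dual value b^T y* = 29.6667.
Strong duality: c^T x* = b^T y*. Confirmed.

29.6667


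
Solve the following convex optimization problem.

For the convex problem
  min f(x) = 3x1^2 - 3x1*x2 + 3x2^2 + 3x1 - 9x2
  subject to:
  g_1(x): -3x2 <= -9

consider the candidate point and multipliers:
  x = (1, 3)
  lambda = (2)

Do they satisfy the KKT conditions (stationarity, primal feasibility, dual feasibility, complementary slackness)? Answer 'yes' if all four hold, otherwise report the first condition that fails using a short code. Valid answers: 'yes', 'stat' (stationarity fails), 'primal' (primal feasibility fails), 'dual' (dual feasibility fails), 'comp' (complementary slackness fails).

Gradient of f: grad f(x) = Q x + c = (0, 6)
Constraint values g_i(x) = a_i^T x - b_i:
  g_1((1, 3)) = 0
Stationarity residual: grad f(x) + sum_i lambda_i a_i = (0, 0)
  -> stationarity OK
Primal feasibility (all g_i <= 0): OK
Dual feasibility (all lambda_i >= 0): OK
Complementary slackness (lambda_i * g_i(x) = 0 for all i): OK

Verdict: yes, KKT holds.

yes


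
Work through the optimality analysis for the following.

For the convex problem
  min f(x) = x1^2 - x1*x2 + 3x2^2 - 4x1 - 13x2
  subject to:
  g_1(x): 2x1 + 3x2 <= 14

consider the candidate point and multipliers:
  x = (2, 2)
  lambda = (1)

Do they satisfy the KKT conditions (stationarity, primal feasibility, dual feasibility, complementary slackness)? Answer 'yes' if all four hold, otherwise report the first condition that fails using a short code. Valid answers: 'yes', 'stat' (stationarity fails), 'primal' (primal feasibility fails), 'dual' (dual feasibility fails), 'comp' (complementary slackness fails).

Gradient of f: grad f(x) = Q x + c = (-2, -3)
Constraint values g_i(x) = a_i^T x - b_i:
  g_1((2, 2)) = -4
Stationarity residual: grad f(x) + sum_i lambda_i a_i = (0, 0)
  -> stationarity OK
Primal feasibility (all g_i <= 0): OK
Dual feasibility (all lambda_i >= 0): OK
Complementary slackness (lambda_i * g_i(x) = 0 for all i): FAILS

Verdict: the first failing condition is complementary_slackness -> comp.

comp


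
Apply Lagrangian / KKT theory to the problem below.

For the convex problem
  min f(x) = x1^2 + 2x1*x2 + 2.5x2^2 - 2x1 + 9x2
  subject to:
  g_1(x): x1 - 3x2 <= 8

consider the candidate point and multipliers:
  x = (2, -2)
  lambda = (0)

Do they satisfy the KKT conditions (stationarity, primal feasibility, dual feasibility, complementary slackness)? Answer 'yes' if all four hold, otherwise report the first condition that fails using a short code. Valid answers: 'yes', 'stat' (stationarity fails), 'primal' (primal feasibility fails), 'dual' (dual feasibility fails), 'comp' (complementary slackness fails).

Gradient of f: grad f(x) = Q x + c = (-2, 3)
Constraint values g_i(x) = a_i^T x - b_i:
  g_1((2, -2)) = 0
Stationarity residual: grad f(x) + sum_i lambda_i a_i = (-2, 3)
  -> stationarity FAILS
Primal feasibility (all g_i <= 0): OK
Dual feasibility (all lambda_i >= 0): OK
Complementary slackness (lambda_i * g_i(x) = 0 for all i): OK

Verdict: the first failing condition is stationarity -> stat.

stat


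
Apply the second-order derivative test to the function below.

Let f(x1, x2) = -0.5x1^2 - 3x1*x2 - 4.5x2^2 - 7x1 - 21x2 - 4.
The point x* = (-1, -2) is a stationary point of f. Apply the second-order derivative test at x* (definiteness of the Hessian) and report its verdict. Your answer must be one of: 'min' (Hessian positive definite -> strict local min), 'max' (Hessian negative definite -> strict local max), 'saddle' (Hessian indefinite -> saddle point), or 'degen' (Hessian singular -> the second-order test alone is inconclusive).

Compute the Hessian H = grad^2 f:
  H = [[-1, -3], [-3, -9]]
Verify stationarity: grad f(x*) = H x* + g = (0, 0).
Eigenvalues of H: -10, 0.
H has a zero eigenvalue (singular; negative semidefinite but not definite), so H is neither positive definite, negative definite, nor indefinite. The second-order test alone is inconclusive -> degen.
(Indeed, f is constant along the null direction of H through x*, so x* is not a strict local extremum.)

degen


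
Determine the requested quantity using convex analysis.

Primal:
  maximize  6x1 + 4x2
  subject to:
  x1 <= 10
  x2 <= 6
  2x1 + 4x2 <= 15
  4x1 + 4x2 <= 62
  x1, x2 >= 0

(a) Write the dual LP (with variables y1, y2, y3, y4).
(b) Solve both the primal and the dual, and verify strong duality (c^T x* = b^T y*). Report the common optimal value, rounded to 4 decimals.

The standard primal-dual pair for 'max c^T x s.t. A x <= b, x >= 0' is:
  Dual:  min b^T y  s.t.  A^T y >= c,  y >= 0.

So the dual LP is:
  minimize  10y1 + 6y2 + 15y3 + 62y4
  subject to:
    y1 + 2y3 + 4y4 >= 6
    y2 + 4y3 + 4y4 >= 4
    y1, y2, y3, y4 >= 0

Solving the primal: x* = (7.5, 0).
  primal value c^T x* = 45.
Solving the dual: y* = (0, 0, 3, 0).
  dual value b^T y* = 45.
Strong duality: c^T x* = b^T y*. Confirmed.

45
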